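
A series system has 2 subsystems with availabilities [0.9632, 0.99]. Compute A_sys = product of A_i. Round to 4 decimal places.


Subsystems: [0.9632, 0.99]
After subsystem 1 (A=0.9632): product = 0.9632
After subsystem 2 (A=0.99): product = 0.9536
A_sys = 0.9536

0.9536


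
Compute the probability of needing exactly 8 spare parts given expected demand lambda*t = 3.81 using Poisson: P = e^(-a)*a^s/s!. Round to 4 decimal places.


a = 3.81, s = 8
e^(-a) = e^(-3.81) = 0.0221
a^s = 3.81^8 = 44401.7212
s! = 40320
P = 0.0221 * 44401.7212 / 40320
P = 0.0244

0.0244


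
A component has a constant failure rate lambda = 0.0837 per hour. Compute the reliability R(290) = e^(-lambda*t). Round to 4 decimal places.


lambda = 0.0837
t = 290
lambda * t = 24.273
R(t) = e^(-24.273)
R(t) = 0.0

0.0


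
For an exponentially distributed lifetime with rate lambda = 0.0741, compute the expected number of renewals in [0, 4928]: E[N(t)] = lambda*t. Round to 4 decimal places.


lambda = 0.0741
t = 4928
E[N(t)] = lambda * t
E[N(t)] = 0.0741 * 4928
E[N(t)] = 365.1648

365.1648


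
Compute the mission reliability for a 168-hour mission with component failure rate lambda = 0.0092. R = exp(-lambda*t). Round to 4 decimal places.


lambda = 0.0092
mission_time = 168
lambda * t = 0.0092 * 168 = 1.5456
R = exp(-1.5456)
R = 0.2132

0.2132


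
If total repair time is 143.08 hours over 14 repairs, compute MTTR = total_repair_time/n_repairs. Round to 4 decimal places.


total_repair_time = 143.08
n_repairs = 14
MTTR = 143.08 / 14
MTTR = 10.22

10.22


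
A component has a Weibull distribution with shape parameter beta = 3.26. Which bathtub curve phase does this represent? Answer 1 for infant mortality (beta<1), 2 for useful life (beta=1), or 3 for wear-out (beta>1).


beta = 3.26
Compare beta to 1:
beta < 1 => infant mortality (phase 1)
beta = 1 => useful life (phase 2)
beta > 1 => wear-out (phase 3)
Since beta = 3.26, this is wear-out (increasing failure rate)
Phase = 3

3


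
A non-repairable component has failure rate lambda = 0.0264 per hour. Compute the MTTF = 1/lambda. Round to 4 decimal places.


lambda = 0.0264
MTTF = 1 / 0.0264
MTTF = 37.8788

37.8788


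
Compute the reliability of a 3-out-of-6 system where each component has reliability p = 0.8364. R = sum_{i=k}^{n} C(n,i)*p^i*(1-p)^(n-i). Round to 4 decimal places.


k = 3, n = 6, p = 0.8364
i=3: C(6,3)=20 * 0.8364^3 * 0.1636^3 = 0.0512
i=4: C(6,4)=15 * 0.8364^4 * 0.1636^2 = 0.1965
i=5: C(6,5)=6 * 0.8364^5 * 0.1636^1 = 0.4018
i=6: C(6,6)=1 * 0.8364^6 * 0.1636^0 = 0.3424
R = sum of terms = 0.9919

0.9919


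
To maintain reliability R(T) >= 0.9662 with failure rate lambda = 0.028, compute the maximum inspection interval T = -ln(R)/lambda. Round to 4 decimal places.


R_target = 0.9662
lambda = 0.028
-ln(0.9662) = 0.0344
T = 0.0344 / 0.028
T = 1.228

1.228


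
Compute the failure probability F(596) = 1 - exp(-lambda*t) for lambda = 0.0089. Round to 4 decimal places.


lambda = 0.0089, t = 596
lambda * t = 5.3044
exp(-5.3044) = 0.005
F(t) = 1 - 0.005
F(t) = 0.995

0.995


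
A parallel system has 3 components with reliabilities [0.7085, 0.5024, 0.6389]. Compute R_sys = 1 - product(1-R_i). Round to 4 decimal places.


Components: [0.7085, 0.5024, 0.6389]
(1 - 0.7085) = 0.2915, running product = 0.2915
(1 - 0.5024) = 0.4976, running product = 0.1451
(1 - 0.6389) = 0.3611, running product = 0.0524
Product of (1-R_i) = 0.0524
R_sys = 1 - 0.0524 = 0.9476

0.9476


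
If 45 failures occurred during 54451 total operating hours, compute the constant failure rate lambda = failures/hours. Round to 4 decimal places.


failures = 45
total_hours = 54451
lambda = 45 / 54451
lambda = 0.0008

0.0008


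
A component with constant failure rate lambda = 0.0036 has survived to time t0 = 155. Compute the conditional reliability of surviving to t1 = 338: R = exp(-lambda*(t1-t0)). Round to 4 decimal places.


lambda = 0.0036
t0 = 155, t1 = 338
t1 - t0 = 183
lambda * (t1-t0) = 0.0036 * 183 = 0.6588
R = exp(-0.6588)
R = 0.5175

0.5175


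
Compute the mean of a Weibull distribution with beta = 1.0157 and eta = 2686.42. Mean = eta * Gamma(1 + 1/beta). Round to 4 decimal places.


beta = 1.0157, eta = 2686.42
1/beta = 0.9845
1 + 1/beta = 1.9845
Gamma(1.9845) = 0.9936
Mean = 2686.42 * 0.9936
Mean = 2669.1275

2669.1275


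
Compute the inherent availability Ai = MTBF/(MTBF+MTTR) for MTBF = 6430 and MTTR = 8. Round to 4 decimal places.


MTBF = 6430
MTTR = 8
MTBF + MTTR = 6438
Ai = 6430 / 6438
Ai = 0.9988

0.9988


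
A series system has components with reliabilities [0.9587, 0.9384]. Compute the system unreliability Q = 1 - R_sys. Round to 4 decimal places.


Components: [0.9587, 0.9384]
After component 1: product = 0.9587
After component 2: product = 0.8996
R_sys = 0.8996
Q = 1 - 0.8996 = 0.1004

0.1004


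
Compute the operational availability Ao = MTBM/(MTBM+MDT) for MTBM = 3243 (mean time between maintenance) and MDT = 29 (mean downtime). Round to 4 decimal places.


MTBM = 3243
MDT = 29
MTBM + MDT = 3272
Ao = 3243 / 3272
Ao = 0.9911

0.9911


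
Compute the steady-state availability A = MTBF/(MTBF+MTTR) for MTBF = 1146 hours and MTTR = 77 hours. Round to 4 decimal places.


MTBF = 1146
MTTR = 77
MTBF + MTTR = 1223
A = 1146 / 1223
A = 0.937

0.937


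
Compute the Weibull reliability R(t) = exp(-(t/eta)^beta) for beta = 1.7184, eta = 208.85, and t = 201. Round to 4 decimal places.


beta = 1.7184, eta = 208.85, t = 201
t/eta = 201 / 208.85 = 0.9624
(t/eta)^beta = 0.9624^1.7184 = 0.9363
R(t) = exp(-0.9363)
R(t) = 0.3921

0.3921


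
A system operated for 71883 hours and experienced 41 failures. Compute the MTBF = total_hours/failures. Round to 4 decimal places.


total_hours = 71883
failures = 41
MTBF = 71883 / 41
MTBF = 1753.2439

1753.2439


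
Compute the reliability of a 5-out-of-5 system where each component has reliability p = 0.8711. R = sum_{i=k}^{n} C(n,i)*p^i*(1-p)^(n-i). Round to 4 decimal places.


k = 5, n = 5, p = 0.8711
i=5: C(5,5)=1 * 0.8711^5 * 0.1289^0 = 0.5016
R = sum of terms = 0.5016

0.5016


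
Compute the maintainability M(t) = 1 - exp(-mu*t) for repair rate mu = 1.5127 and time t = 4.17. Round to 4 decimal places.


mu = 1.5127, t = 4.17
mu * t = 1.5127 * 4.17 = 6.308
exp(-6.308) = 0.0018
M(t) = 1 - 0.0018
M(t) = 0.9982

0.9982


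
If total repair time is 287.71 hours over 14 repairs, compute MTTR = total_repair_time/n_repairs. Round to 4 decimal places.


total_repair_time = 287.71
n_repairs = 14
MTTR = 287.71 / 14
MTTR = 20.5507

20.5507


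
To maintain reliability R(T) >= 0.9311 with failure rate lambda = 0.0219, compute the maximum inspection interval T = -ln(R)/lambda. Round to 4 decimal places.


R_target = 0.9311
lambda = 0.0219
-ln(0.9311) = 0.0714
T = 0.0714 / 0.0219
T = 3.2598

3.2598


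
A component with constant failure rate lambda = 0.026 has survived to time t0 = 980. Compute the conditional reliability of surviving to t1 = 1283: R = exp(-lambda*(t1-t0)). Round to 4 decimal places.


lambda = 0.026
t0 = 980, t1 = 1283
t1 - t0 = 303
lambda * (t1-t0) = 0.026 * 303 = 7.878
R = exp(-7.878)
R = 0.0004

0.0004


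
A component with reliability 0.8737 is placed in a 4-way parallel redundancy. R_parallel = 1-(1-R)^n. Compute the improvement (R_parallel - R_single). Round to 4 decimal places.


R_single = 0.8737, n = 4
1 - R_single = 0.1263
(1 - R_single)^n = 0.1263^4 = 0.0003
R_parallel = 1 - 0.0003 = 0.9997
Improvement = 0.9997 - 0.8737
Improvement = 0.126

0.126


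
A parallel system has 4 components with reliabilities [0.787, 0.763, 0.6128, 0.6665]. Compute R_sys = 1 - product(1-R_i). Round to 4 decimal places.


Components: [0.787, 0.763, 0.6128, 0.6665]
(1 - 0.787) = 0.213, running product = 0.213
(1 - 0.763) = 0.237, running product = 0.0505
(1 - 0.6128) = 0.3872, running product = 0.0195
(1 - 0.6665) = 0.3335, running product = 0.0065
Product of (1-R_i) = 0.0065
R_sys = 1 - 0.0065 = 0.9935

0.9935


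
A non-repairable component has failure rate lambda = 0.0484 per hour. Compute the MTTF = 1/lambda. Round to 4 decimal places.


lambda = 0.0484
MTTF = 1 / 0.0484
MTTF = 20.6612

20.6612


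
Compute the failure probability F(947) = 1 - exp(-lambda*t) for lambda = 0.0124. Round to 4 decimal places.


lambda = 0.0124, t = 947
lambda * t = 11.7428
exp(-11.7428) = 0.0
F(t) = 1 - 0.0
F(t) = 1.0

1.0


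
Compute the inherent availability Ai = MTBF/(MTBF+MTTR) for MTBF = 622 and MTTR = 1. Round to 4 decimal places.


MTBF = 622
MTTR = 1
MTBF + MTTR = 623
Ai = 622 / 623
Ai = 0.9984

0.9984


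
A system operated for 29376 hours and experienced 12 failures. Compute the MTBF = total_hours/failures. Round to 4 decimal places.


total_hours = 29376
failures = 12
MTBF = 29376 / 12
MTBF = 2448.0

2448.0


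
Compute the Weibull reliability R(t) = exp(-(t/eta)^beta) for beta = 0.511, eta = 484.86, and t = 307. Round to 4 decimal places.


beta = 0.511, eta = 484.86, t = 307
t/eta = 307 / 484.86 = 0.6332
(t/eta)^beta = 0.6332^0.511 = 0.7917
R(t) = exp(-0.7917)
R(t) = 0.4531

0.4531


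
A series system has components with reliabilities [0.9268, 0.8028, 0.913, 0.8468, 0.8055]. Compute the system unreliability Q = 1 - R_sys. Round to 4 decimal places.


Components: [0.9268, 0.8028, 0.913, 0.8468, 0.8055]
After component 1: product = 0.9268
After component 2: product = 0.744
After component 3: product = 0.6793
After component 4: product = 0.5752
After component 5: product = 0.4634
R_sys = 0.4634
Q = 1 - 0.4634 = 0.5366

0.5366


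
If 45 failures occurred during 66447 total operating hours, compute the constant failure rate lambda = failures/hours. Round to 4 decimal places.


failures = 45
total_hours = 66447
lambda = 45 / 66447
lambda = 0.0007

0.0007


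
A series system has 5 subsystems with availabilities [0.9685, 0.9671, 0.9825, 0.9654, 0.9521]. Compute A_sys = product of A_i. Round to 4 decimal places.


Subsystems: [0.9685, 0.9671, 0.9825, 0.9654, 0.9521]
After subsystem 1 (A=0.9685): product = 0.9685
After subsystem 2 (A=0.9671): product = 0.9366
After subsystem 3 (A=0.9825): product = 0.9202
After subsystem 4 (A=0.9654): product = 0.8884
After subsystem 5 (A=0.9521): product = 0.8459
A_sys = 0.8459

0.8459


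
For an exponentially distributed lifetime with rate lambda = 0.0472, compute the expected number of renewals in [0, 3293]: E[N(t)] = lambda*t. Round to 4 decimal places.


lambda = 0.0472
t = 3293
E[N(t)] = lambda * t
E[N(t)] = 0.0472 * 3293
E[N(t)] = 155.4296

155.4296


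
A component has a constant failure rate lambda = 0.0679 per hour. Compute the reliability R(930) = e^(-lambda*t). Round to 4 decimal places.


lambda = 0.0679
t = 930
lambda * t = 63.147
R(t) = e^(-63.147)
R(t) = 0.0

0.0


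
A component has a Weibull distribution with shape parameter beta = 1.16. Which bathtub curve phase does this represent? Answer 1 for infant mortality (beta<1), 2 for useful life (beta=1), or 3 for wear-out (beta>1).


beta = 1.16
Compare beta to 1:
beta < 1 => infant mortality (phase 1)
beta = 1 => useful life (phase 2)
beta > 1 => wear-out (phase 3)
Since beta = 1.16, this is wear-out (increasing failure rate)
Phase = 3

3


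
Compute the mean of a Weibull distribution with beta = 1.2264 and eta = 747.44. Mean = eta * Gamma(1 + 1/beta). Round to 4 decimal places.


beta = 1.2264, eta = 747.44
1/beta = 0.8154
1 + 1/beta = 1.8154
Gamma(1.8154) = 0.9356
Mean = 747.44 * 0.9356
Mean = 699.2753

699.2753


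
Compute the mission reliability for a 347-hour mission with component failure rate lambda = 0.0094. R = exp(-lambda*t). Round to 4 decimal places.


lambda = 0.0094
mission_time = 347
lambda * t = 0.0094 * 347 = 3.2618
R = exp(-3.2618)
R = 0.0383

0.0383


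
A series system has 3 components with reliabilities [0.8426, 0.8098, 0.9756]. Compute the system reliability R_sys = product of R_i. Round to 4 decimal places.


Components: [0.8426, 0.8098, 0.9756]
After component 1 (R=0.8426): product = 0.8426
After component 2 (R=0.8098): product = 0.6823
After component 3 (R=0.9756): product = 0.6657
R_sys = 0.6657

0.6657


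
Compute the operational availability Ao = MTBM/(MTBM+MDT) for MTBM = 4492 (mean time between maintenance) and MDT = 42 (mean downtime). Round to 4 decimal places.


MTBM = 4492
MDT = 42
MTBM + MDT = 4534
Ao = 4492 / 4534
Ao = 0.9907

0.9907


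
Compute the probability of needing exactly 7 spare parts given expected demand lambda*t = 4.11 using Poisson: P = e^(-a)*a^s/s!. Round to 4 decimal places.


a = 4.11, s = 7
e^(-a) = e^(-4.11) = 0.0164
a^s = 4.11^7 = 19810.3776
s! = 5040
P = 0.0164 * 19810.3776 / 5040
P = 0.0645

0.0645


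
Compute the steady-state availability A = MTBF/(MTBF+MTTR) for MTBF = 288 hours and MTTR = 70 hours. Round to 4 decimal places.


MTBF = 288
MTTR = 70
MTBF + MTTR = 358
A = 288 / 358
A = 0.8045

0.8045


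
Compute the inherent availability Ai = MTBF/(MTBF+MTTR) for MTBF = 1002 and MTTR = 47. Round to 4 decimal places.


MTBF = 1002
MTTR = 47
MTBF + MTTR = 1049
Ai = 1002 / 1049
Ai = 0.9552

0.9552


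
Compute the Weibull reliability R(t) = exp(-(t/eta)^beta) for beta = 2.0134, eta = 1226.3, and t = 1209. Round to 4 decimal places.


beta = 2.0134, eta = 1226.3, t = 1209
t/eta = 1209 / 1226.3 = 0.9859
(t/eta)^beta = 0.9859^2.0134 = 0.9718
R(t) = exp(-0.9718)
R(t) = 0.3784

0.3784


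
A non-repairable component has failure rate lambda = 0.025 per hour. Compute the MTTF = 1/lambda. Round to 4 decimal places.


lambda = 0.025
MTTF = 1 / 0.025
MTTF = 40.0

40.0


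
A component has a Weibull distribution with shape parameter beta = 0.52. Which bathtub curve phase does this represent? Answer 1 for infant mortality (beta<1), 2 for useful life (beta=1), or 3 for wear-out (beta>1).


beta = 0.52
Compare beta to 1:
beta < 1 => infant mortality (phase 1)
beta = 1 => useful life (phase 2)
beta > 1 => wear-out (phase 3)
Since beta = 0.52, this is infant mortality (decreasing failure rate)
Phase = 1

1


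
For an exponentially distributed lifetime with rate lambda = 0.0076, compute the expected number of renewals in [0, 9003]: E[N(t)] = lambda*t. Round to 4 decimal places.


lambda = 0.0076
t = 9003
E[N(t)] = lambda * t
E[N(t)] = 0.0076 * 9003
E[N(t)] = 68.4228

68.4228


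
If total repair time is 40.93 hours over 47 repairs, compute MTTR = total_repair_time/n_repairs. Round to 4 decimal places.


total_repair_time = 40.93
n_repairs = 47
MTTR = 40.93 / 47
MTTR = 0.8709

0.8709


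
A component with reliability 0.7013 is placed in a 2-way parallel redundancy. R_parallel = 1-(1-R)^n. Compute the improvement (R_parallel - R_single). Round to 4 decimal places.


R_single = 0.7013, n = 2
1 - R_single = 0.2987
(1 - R_single)^n = 0.2987^2 = 0.0892
R_parallel = 1 - 0.0892 = 0.9108
Improvement = 0.9108 - 0.7013
Improvement = 0.2095

0.2095


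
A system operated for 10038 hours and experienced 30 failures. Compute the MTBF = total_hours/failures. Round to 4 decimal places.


total_hours = 10038
failures = 30
MTBF = 10038 / 30
MTBF = 334.6

334.6


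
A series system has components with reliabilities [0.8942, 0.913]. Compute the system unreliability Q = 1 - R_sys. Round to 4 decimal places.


Components: [0.8942, 0.913]
After component 1: product = 0.8942
After component 2: product = 0.8164
R_sys = 0.8164
Q = 1 - 0.8164 = 0.1836

0.1836


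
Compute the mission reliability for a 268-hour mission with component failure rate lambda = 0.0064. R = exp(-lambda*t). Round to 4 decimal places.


lambda = 0.0064
mission_time = 268
lambda * t = 0.0064 * 268 = 1.7152
R = exp(-1.7152)
R = 0.1799

0.1799


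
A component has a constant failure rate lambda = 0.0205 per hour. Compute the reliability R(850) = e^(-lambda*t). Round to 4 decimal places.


lambda = 0.0205
t = 850
lambda * t = 17.425
R(t) = e^(-17.425)
R(t) = 0.0

0.0


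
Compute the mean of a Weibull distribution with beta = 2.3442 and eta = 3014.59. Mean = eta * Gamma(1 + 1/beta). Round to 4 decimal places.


beta = 2.3442, eta = 3014.59
1/beta = 0.4266
1 + 1/beta = 1.4266
Gamma(1.4266) = 0.8861
Mean = 3014.59 * 0.8861
Mean = 2671.3349

2671.3349


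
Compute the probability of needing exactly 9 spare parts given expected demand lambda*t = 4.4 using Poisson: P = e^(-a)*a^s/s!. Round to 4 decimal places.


a = 4.4, s = 9
e^(-a) = e^(-4.4) = 0.0123
a^s = 4.4^9 = 618121.8395
s! = 362880
P = 0.0123 * 618121.8395 / 362880
P = 0.0209

0.0209


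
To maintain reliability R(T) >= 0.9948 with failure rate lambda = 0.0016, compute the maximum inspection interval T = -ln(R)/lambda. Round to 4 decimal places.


R_target = 0.9948
lambda = 0.0016
-ln(0.9948) = 0.0052
T = 0.0052 / 0.0016
T = 3.2585

3.2585


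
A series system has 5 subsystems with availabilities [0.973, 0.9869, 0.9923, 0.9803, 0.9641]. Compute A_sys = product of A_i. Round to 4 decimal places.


Subsystems: [0.973, 0.9869, 0.9923, 0.9803, 0.9641]
After subsystem 1 (A=0.973): product = 0.973
After subsystem 2 (A=0.9869): product = 0.9603
After subsystem 3 (A=0.9923): product = 0.9529
After subsystem 4 (A=0.9803): product = 0.9341
After subsystem 5 (A=0.9641): product = 0.9006
A_sys = 0.9006

0.9006


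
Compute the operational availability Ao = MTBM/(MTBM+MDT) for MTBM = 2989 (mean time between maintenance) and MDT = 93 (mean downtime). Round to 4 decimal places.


MTBM = 2989
MDT = 93
MTBM + MDT = 3082
Ao = 2989 / 3082
Ao = 0.9698

0.9698


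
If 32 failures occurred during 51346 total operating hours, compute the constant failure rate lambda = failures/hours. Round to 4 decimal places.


failures = 32
total_hours = 51346
lambda = 32 / 51346
lambda = 0.0006

0.0006


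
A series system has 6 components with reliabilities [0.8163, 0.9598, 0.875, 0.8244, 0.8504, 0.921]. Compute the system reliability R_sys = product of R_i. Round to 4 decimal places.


Components: [0.8163, 0.9598, 0.875, 0.8244, 0.8504, 0.921]
After component 1 (R=0.8163): product = 0.8163
After component 2 (R=0.9598): product = 0.7835
After component 3 (R=0.875): product = 0.6855
After component 4 (R=0.8244): product = 0.5652
After component 5 (R=0.8504): product = 0.4806
After component 6 (R=0.921): product = 0.4426
R_sys = 0.4426

0.4426


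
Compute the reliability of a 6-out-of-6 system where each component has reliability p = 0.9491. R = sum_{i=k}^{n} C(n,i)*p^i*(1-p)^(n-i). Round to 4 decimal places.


k = 6, n = 6, p = 0.9491
i=6: C(6,6)=1 * 0.9491^6 * 0.0509^0 = 0.7309
R = sum of terms = 0.7309

0.7309


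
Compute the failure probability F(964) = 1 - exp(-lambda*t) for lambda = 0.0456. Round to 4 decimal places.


lambda = 0.0456, t = 964
lambda * t = 43.9584
exp(-43.9584) = 0.0
F(t) = 1 - 0.0
F(t) = 1.0

1.0


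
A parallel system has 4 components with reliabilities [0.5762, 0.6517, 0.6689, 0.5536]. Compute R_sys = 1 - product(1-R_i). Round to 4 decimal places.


Components: [0.5762, 0.6517, 0.6689, 0.5536]
(1 - 0.5762) = 0.4238, running product = 0.4238
(1 - 0.6517) = 0.3483, running product = 0.1476
(1 - 0.6689) = 0.3311, running product = 0.0489
(1 - 0.5536) = 0.4464, running product = 0.0218
Product of (1-R_i) = 0.0218
R_sys = 1 - 0.0218 = 0.9782

0.9782


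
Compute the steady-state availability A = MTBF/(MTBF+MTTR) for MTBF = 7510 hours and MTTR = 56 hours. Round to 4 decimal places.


MTBF = 7510
MTTR = 56
MTBF + MTTR = 7566
A = 7510 / 7566
A = 0.9926

0.9926


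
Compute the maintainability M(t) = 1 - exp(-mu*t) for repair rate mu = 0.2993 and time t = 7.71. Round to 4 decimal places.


mu = 0.2993, t = 7.71
mu * t = 0.2993 * 7.71 = 2.3076
exp(-2.3076) = 0.0995
M(t) = 1 - 0.0995
M(t) = 0.9005

0.9005


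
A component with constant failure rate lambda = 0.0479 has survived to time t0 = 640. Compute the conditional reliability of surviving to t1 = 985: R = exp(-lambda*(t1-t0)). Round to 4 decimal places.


lambda = 0.0479
t0 = 640, t1 = 985
t1 - t0 = 345
lambda * (t1-t0) = 0.0479 * 345 = 16.5255
R = exp(-16.5255)
R = 0.0

0.0


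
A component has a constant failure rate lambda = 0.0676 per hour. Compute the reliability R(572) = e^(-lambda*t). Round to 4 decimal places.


lambda = 0.0676
t = 572
lambda * t = 38.6672
R(t) = e^(-38.6672)
R(t) = 0.0

0.0


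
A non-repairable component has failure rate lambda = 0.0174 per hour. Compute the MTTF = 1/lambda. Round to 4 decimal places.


lambda = 0.0174
MTTF = 1 / 0.0174
MTTF = 57.4713

57.4713


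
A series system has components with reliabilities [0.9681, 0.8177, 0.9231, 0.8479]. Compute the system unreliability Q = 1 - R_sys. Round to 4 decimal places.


Components: [0.9681, 0.8177, 0.9231, 0.8479]
After component 1: product = 0.9681
After component 2: product = 0.7916
After component 3: product = 0.7307
After component 4: product = 0.6196
R_sys = 0.6196
Q = 1 - 0.6196 = 0.3804

0.3804


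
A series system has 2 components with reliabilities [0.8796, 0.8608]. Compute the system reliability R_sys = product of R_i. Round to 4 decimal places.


Components: [0.8796, 0.8608]
After component 1 (R=0.8796): product = 0.8796
After component 2 (R=0.8608): product = 0.7572
R_sys = 0.7572

0.7572


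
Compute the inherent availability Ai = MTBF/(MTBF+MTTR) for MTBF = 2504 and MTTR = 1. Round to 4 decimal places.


MTBF = 2504
MTTR = 1
MTBF + MTTR = 2505
Ai = 2504 / 2505
Ai = 0.9996

0.9996


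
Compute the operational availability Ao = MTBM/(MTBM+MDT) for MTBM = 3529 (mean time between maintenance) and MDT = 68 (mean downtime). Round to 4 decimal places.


MTBM = 3529
MDT = 68
MTBM + MDT = 3597
Ao = 3529 / 3597
Ao = 0.9811

0.9811


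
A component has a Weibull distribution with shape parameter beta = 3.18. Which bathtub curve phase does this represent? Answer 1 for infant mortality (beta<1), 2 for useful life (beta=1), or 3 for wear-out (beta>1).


beta = 3.18
Compare beta to 1:
beta < 1 => infant mortality (phase 1)
beta = 1 => useful life (phase 2)
beta > 1 => wear-out (phase 3)
Since beta = 3.18, this is wear-out (increasing failure rate)
Phase = 3

3


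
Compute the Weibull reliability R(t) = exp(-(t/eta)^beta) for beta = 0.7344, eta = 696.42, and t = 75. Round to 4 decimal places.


beta = 0.7344, eta = 696.42, t = 75
t/eta = 75 / 696.42 = 0.1077
(t/eta)^beta = 0.1077^0.7344 = 0.1946
R(t) = exp(-0.1946)
R(t) = 0.8231

0.8231


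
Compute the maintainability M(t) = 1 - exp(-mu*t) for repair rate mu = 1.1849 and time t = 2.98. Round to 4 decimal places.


mu = 1.1849, t = 2.98
mu * t = 1.1849 * 2.98 = 3.531
exp(-3.531) = 0.0293
M(t) = 1 - 0.0293
M(t) = 0.9707

0.9707


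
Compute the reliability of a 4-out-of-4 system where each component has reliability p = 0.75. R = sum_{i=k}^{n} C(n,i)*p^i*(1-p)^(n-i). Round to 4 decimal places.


k = 4, n = 4, p = 0.75
i=4: C(4,4)=1 * 0.75^4 * 0.25^0 = 0.3164
R = sum of terms = 0.3164

0.3164


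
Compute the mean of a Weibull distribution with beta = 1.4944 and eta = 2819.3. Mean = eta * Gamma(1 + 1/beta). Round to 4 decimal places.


beta = 1.4944, eta = 2819.3
1/beta = 0.6692
1 + 1/beta = 1.6692
Gamma(1.6692) = 0.9032
Mean = 2819.3 * 0.9032
Mean = 2546.2722

2546.2722


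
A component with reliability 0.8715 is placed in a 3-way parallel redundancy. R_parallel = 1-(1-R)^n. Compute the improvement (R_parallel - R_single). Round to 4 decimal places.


R_single = 0.8715, n = 3
1 - R_single = 0.1285
(1 - R_single)^n = 0.1285^3 = 0.0021
R_parallel = 1 - 0.0021 = 0.9979
Improvement = 0.9979 - 0.8715
Improvement = 0.1264

0.1264


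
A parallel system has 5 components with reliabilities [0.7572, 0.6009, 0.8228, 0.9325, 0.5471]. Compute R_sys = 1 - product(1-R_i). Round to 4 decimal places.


Components: [0.7572, 0.6009, 0.8228, 0.9325, 0.5471]
(1 - 0.7572) = 0.2428, running product = 0.2428
(1 - 0.6009) = 0.3991, running product = 0.0969
(1 - 0.8228) = 0.1772, running product = 0.0172
(1 - 0.9325) = 0.0675, running product = 0.0012
(1 - 0.5471) = 0.4529, running product = 0.0005
Product of (1-R_i) = 0.0005
R_sys = 1 - 0.0005 = 0.9995

0.9995


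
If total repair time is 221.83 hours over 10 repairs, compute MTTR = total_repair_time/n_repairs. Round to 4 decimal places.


total_repair_time = 221.83
n_repairs = 10
MTTR = 221.83 / 10
MTTR = 22.183

22.183


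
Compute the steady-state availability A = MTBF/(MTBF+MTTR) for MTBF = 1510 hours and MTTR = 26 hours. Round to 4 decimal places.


MTBF = 1510
MTTR = 26
MTBF + MTTR = 1536
A = 1510 / 1536
A = 0.9831

0.9831


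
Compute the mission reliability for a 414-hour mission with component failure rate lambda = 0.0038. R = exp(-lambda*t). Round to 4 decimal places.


lambda = 0.0038
mission_time = 414
lambda * t = 0.0038 * 414 = 1.5732
R = exp(-1.5732)
R = 0.2074

0.2074


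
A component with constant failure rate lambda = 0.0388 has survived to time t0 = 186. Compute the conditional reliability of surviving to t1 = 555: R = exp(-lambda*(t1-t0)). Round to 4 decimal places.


lambda = 0.0388
t0 = 186, t1 = 555
t1 - t0 = 369
lambda * (t1-t0) = 0.0388 * 369 = 14.3172
R = exp(-14.3172)
R = 0.0

0.0


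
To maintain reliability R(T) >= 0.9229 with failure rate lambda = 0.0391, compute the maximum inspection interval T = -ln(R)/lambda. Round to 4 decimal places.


R_target = 0.9229
lambda = 0.0391
-ln(0.9229) = 0.0802
T = 0.0802 / 0.0391
T = 2.052

2.052


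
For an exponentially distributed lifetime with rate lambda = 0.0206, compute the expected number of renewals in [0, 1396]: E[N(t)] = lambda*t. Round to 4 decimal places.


lambda = 0.0206
t = 1396
E[N(t)] = lambda * t
E[N(t)] = 0.0206 * 1396
E[N(t)] = 28.7576

28.7576


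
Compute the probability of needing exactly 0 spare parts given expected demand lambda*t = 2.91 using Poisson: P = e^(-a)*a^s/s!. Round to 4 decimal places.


a = 2.91, s = 0
e^(-a) = e^(-2.91) = 0.0545
a^s = 2.91^0 = 1.0
s! = 1
P = 0.0545 * 1.0 / 1
P = 0.0545

0.0545


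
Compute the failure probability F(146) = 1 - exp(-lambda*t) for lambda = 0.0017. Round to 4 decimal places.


lambda = 0.0017, t = 146
lambda * t = 0.2482
exp(-0.2482) = 0.7802
F(t) = 1 - 0.7802
F(t) = 0.2198

0.2198


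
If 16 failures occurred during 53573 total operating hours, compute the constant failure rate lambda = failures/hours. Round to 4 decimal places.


failures = 16
total_hours = 53573
lambda = 16 / 53573
lambda = 0.0003

0.0003


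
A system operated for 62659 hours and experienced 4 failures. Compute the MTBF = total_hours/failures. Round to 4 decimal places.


total_hours = 62659
failures = 4
MTBF = 62659 / 4
MTBF = 15664.75

15664.75


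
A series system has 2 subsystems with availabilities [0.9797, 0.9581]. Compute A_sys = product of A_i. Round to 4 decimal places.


Subsystems: [0.9797, 0.9581]
After subsystem 1 (A=0.9797): product = 0.9797
After subsystem 2 (A=0.9581): product = 0.9387
A_sys = 0.9387

0.9387


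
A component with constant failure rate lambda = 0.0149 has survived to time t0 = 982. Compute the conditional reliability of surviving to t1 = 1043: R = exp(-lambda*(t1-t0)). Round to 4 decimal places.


lambda = 0.0149
t0 = 982, t1 = 1043
t1 - t0 = 61
lambda * (t1-t0) = 0.0149 * 61 = 0.9089
R = exp(-0.9089)
R = 0.403

0.403


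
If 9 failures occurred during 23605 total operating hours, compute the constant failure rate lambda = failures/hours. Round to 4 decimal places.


failures = 9
total_hours = 23605
lambda = 9 / 23605
lambda = 0.0004

0.0004


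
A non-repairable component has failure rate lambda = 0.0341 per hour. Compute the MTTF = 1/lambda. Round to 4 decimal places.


lambda = 0.0341
MTTF = 1 / 0.0341
MTTF = 29.3255

29.3255


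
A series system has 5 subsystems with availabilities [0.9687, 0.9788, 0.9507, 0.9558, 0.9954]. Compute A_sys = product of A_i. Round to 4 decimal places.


Subsystems: [0.9687, 0.9788, 0.9507, 0.9558, 0.9954]
After subsystem 1 (A=0.9687): product = 0.9687
After subsystem 2 (A=0.9788): product = 0.9482
After subsystem 3 (A=0.9507): product = 0.9014
After subsystem 4 (A=0.9558): product = 0.8616
After subsystem 5 (A=0.9954): product = 0.8576
A_sys = 0.8576

0.8576


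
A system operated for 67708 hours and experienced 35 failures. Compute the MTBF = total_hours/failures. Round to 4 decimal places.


total_hours = 67708
failures = 35
MTBF = 67708 / 35
MTBF = 1934.5143

1934.5143


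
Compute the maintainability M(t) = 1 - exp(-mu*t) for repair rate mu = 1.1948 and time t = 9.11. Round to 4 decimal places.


mu = 1.1948, t = 9.11
mu * t = 1.1948 * 9.11 = 10.8846
exp(-10.8846) = 0.0
M(t) = 1 - 0.0
M(t) = 1.0

1.0


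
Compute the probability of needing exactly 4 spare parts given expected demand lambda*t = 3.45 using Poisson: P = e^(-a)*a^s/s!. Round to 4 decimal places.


a = 3.45, s = 4
e^(-a) = e^(-3.45) = 0.0317
a^s = 3.45^4 = 141.6695
s! = 24
P = 0.0317 * 141.6695 / 24
P = 0.1874

0.1874


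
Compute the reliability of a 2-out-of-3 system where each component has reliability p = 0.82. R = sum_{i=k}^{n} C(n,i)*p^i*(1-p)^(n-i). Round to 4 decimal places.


k = 2, n = 3, p = 0.82
i=2: C(3,2)=3 * 0.82^2 * 0.18^1 = 0.3631
i=3: C(3,3)=1 * 0.82^3 * 0.18^0 = 0.5514
R = sum of terms = 0.9145

0.9145


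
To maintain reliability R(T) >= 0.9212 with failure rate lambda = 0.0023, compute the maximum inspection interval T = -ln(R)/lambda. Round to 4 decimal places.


R_target = 0.9212
lambda = 0.0023
-ln(0.9212) = 0.0821
T = 0.0821 / 0.0023
T = 35.6861

35.6861


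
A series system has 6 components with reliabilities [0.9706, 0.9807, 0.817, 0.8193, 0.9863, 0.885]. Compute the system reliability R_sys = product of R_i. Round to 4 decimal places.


Components: [0.9706, 0.9807, 0.817, 0.8193, 0.9863, 0.885]
After component 1 (R=0.9706): product = 0.9706
After component 2 (R=0.9807): product = 0.9519
After component 3 (R=0.817): product = 0.7777
After component 4 (R=0.8193): product = 0.6371
After component 5 (R=0.9863): product = 0.6284
After component 6 (R=0.885): product = 0.5562
R_sys = 0.5562

0.5562


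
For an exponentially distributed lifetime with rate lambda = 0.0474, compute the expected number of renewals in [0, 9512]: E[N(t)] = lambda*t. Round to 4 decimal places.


lambda = 0.0474
t = 9512
E[N(t)] = lambda * t
E[N(t)] = 0.0474 * 9512
E[N(t)] = 450.8688

450.8688


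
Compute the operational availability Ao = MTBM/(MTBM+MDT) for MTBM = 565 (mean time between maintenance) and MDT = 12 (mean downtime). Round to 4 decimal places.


MTBM = 565
MDT = 12
MTBM + MDT = 577
Ao = 565 / 577
Ao = 0.9792

0.9792


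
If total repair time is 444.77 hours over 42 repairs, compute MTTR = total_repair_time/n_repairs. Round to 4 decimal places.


total_repair_time = 444.77
n_repairs = 42
MTTR = 444.77 / 42
MTTR = 10.5898

10.5898


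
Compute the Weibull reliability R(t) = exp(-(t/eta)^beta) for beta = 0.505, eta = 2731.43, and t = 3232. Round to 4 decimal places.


beta = 0.505, eta = 2731.43, t = 3232
t/eta = 3232 / 2731.43 = 1.1833
(t/eta)^beta = 1.1833^0.505 = 1.0887
R(t) = exp(-1.0887)
R(t) = 0.3367

0.3367


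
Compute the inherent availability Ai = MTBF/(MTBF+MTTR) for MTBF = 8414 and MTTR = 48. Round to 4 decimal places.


MTBF = 8414
MTTR = 48
MTBF + MTTR = 8462
Ai = 8414 / 8462
Ai = 0.9943

0.9943


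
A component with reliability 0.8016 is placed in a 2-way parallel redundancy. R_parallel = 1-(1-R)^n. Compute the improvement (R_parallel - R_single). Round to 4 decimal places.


R_single = 0.8016, n = 2
1 - R_single = 0.1984
(1 - R_single)^n = 0.1984^2 = 0.0394
R_parallel = 1 - 0.0394 = 0.9606
Improvement = 0.9606 - 0.8016
Improvement = 0.159

0.159


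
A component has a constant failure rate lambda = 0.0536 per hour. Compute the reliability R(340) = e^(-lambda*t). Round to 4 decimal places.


lambda = 0.0536
t = 340
lambda * t = 18.224
R(t) = e^(-18.224)
R(t) = 0.0

0.0


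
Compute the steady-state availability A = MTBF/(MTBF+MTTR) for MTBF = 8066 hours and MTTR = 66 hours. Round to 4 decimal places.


MTBF = 8066
MTTR = 66
MTBF + MTTR = 8132
A = 8066 / 8132
A = 0.9919

0.9919


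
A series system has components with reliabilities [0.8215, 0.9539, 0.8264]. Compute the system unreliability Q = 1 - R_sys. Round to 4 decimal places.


Components: [0.8215, 0.9539, 0.8264]
After component 1: product = 0.8215
After component 2: product = 0.7836
After component 3: product = 0.6476
R_sys = 0.6476
Q = 1 - 0.6476 = 0.3524

0.3524


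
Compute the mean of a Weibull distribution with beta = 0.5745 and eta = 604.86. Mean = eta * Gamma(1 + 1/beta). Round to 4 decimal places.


beta = 0.5745, eta = 604.86
1/beta = 1.7406
1 + 1/beta = 2.7406
Gamma(2.7406) = 1.5961
Mean = 604.86 * 1.5961
Mean = 965.4258

965.4258


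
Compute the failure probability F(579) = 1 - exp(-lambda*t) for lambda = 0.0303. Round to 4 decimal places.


lambda = 0.0303, t = 579
lambda * t = 17.5437
exp(-17.5437) = 0.0
F(t) = 1 - 0.0
F(t) = 1.0

1.0


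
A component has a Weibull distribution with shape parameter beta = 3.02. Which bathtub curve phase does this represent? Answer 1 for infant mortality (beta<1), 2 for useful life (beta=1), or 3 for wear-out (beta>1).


beta = 3.02
Compare beta to 1:
beta < 1 => infant mortality (phase 1)
beta = 1 => useful life (phase 2)
beta > 1 => wear-out (phase 3)
Since beta = 3.02, this is wear-out (increasing failure rate)
Phase = 3

3


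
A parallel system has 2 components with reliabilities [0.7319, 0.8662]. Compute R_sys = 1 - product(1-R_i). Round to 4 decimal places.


Components: [0.7319, 0.8662]
(1 - 0.7319) = 0.2681, running product = 0.2681
(1 - 0.8662) = 0.1338, running product = 0.0359
Product of (1-R_i) = 0.0359
R_sys = 1 - 0.0359 = 0.9641

0.9641


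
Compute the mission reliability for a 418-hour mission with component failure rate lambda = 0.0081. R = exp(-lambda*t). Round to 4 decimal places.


lambda = 0.0081
mission_time = 418
lambda * t = 0.0081 * 418 = 3.3858
R = exp(-3.3858)
R = 0.0339

0.0339


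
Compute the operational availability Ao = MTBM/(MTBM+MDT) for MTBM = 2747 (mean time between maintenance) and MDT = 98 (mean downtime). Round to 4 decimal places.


MTBM = 2747
MDT = 98
MTBM + MDT = 2845
Ao = 2747 / 2845
Ao = 0.9656

0.9656


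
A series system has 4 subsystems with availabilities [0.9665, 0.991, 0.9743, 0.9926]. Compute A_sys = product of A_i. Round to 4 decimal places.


Subsystems: [0.9665, 0.991, 0.9743, 0.9926]
After subsystem 1 (A=0.9665): product = 0.9665
After subsystem 2 (A=0.991): product = 0.9578
After subsystem 3 (A=0.9743): product = 0.9332
After subsystem 4 (A=0.9926): product = 0.9263
A_sys = 0.9263

0.9263


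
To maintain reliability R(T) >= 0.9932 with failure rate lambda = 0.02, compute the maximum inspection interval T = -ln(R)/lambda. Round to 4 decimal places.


R_target = 0.9932
lambda = 0.02
-ln(0.9932) = 0.0068
T = 0.0068 / 0.02
T = 0.3412

0.3412


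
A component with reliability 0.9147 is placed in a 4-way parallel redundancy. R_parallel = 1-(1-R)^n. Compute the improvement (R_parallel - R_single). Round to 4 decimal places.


R_single = 0.9147, n = 4
1 - R_single = 0.0853
(1 - R_single)^n = 0.0853^4 = 0.0001
R_parallel = 1 - 0.0001 = 0.9999
Improvement = 0.9999 - 0.9147
Improvement = 0.0852

0.0852


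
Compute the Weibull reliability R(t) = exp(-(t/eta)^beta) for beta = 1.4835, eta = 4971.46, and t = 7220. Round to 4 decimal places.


beta = 1.4835, eta = 4971.46, t = 7220
t/eta = 7220 / 4971.46 = 1.4523
(t/eta)^beta = 1.4523^1.4835 = 1.7394
R(t) = exp(-1.7394)
R(t) = 0.1756

0.1756


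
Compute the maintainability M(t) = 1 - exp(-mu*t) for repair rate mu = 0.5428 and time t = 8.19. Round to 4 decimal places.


mu = 0.5428, t = 8.19
mu * t = 0.5428 * 8.19 = 4.4455
exp(-4.4455) = 0.0117
M(t) = 1 - 0.0117
M(t) = 0.9883

0.9883


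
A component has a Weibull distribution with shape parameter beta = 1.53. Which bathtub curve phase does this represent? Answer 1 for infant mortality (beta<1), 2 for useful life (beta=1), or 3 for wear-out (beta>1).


beta = 1.53
Compare beta to 1:
beta < 1 => infant mortality (phase 1)
beta = 1 => useful life (phase 2)
beta > 1 => wear-out (phase 3)
Since beta = 1.53, this is wear-out (increasing failure rate)
Phase = 3

3


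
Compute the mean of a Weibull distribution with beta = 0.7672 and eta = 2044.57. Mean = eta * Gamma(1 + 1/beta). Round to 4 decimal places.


beta = 0.7672, eta = 2044.57
1/beta = 1.3034
1 + 1/beta = 2.3034
Gamma(2.3034) = 1.1691
Mean = 2044.57 * 1.1691
Mean = 2390.3623

2390.3623


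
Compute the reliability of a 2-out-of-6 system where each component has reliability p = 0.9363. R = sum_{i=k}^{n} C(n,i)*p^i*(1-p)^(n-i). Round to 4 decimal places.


k = 2, n = 6, p = 0.9363
i=2: C(6,2)=15 * 0.9363^2 * 0.0637^4 = 0.0002
i=3: C(6,3)=20 * 0.9363^3 * 0.0637^3 = 0.0042
i=4: C(6,4)=15 * 0.9363^4 * 0.0637^2 = 0.0468
i=5: C(6,5)=6 * 0.9363^5 * 0.0637^1 = 0.275
i=6: C(6,6)=1 * 0.9363^6 * 0.0637^0 = 0.6737
R = sum of terms = 1.0

1.0


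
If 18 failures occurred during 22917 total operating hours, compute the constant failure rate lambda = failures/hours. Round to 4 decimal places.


failures = 18
total_hours = 22917
lambda = 18 / 22917
lambda = 0.0008

0.0008


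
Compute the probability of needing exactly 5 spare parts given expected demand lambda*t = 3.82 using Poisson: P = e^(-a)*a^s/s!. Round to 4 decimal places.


a = 3.82, s = 5
e^(-a) = e^(-3.82) = 0.0219
a^s = 3.82^5 = 813.4237
s! = 120
P = 0.0219 * 813.4237 / 120
P = 0.1486

0.1486


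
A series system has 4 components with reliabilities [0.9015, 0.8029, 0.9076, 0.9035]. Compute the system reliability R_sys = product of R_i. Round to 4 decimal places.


Components: [0.9015, 0.8029, 0.9076, 0.9035]
After component 1 (R=0.9015): product = 0.9015
After component 2 (R=0.8029): product = 0.7238
After component 3 (R=0.9076): product = 0.6569
After component 4 (R=0.9035): product = 0.5935
R_sys = 0.5935

0.5935


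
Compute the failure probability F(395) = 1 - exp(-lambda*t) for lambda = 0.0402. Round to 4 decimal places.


lambda = 0.0402, t = 395
lambda * t = 15.879
exp(-15.879) = 0.0
F(t) = 1 - 0.0
F(t) = 1.0

1.0


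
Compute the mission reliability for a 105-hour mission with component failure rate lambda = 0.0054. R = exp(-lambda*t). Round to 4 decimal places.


lambda = 0.0054
mission_time = 105
lambda * t = 0.0054 * 105 = 0.567
R = exp(-0.567)
R = 0.5672

0.5672


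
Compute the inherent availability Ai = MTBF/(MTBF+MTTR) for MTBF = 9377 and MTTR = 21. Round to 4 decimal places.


MTBF = 9377
MTTR = 21
MTBF + MTTR = 9398
Ai = 9377 / 9398
Ai = 0.9978

0.9978


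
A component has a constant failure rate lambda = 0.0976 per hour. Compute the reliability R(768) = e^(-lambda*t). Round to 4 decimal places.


lambda = 0.0976
t = 768
lambda * t = 74.9568
R(t) = e^(-74.9568)
R(t) = 0.0

0.0


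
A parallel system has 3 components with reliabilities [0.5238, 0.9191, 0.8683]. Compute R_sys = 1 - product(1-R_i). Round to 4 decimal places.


Components: [0.5238, 0.9191, 0.8683]
(1 - 0.5238) = 0.4762, running product = 0.4762
(1 - 0.9191) = 0.0809, running product = 0.0385
(1 - 0.8683) = 0.1317, running product = 0.0051
Product of (1-R_i) = 0.0051
R_sys = 1 - 0.0051 = 0.9949

0.9949


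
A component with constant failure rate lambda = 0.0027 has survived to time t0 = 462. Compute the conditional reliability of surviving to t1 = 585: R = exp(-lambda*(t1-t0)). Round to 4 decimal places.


lambda = 0.0027
t0 = 462, t1 = 585
t1 - t0 = 123
lambda * (t1-t0) = 0.0027 * 123 = 0.3321
R = exp(-0.3321)
R = 0.7174

0.7174


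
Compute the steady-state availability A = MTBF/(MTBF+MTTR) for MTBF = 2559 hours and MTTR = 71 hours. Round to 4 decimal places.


MTBF = 2559
MTTR = 71
MTBF + MTTR = 2630
A = 2559 / 2630
A = 0.973

0.973
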